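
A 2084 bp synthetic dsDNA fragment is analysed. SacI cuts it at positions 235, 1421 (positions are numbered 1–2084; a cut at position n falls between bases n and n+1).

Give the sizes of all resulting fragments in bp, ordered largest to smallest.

1186, 663, 235 bp

Linear molecule, 2 cuts → 3 fragments:
  235 − 0 = 235 bp
  1421 − 235 = 1186 bp
  2084 − 1421 = 663 bp
Sorted largest to smallest: 1186, 663, 235 bp.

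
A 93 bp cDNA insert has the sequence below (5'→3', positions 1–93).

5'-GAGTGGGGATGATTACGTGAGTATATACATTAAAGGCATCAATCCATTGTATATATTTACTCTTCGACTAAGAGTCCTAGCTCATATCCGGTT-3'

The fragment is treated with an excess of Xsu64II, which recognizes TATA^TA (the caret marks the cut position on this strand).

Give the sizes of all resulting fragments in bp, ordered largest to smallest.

40, 28, 25 bp

Xsu64II sites (TATATA) start at positions 22, 50.
Xsu64II cuts after base 4 of each site, so after positions 25, 53.
Linear molecule, 2 cuts → 3 fragments:
  1–25 → 25 bp
  26–53 → 28 bp
  54–93 → 40 bp
Sorted largest to smallest: 40, 28, 25 bp.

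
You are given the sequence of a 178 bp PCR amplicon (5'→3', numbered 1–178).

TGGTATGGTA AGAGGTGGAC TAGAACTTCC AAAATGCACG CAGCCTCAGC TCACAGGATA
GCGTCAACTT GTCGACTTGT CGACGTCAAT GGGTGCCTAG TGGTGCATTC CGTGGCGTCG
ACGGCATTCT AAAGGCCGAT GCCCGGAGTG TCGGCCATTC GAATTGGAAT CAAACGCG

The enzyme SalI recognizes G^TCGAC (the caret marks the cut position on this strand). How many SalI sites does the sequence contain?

3

GTCGAC occurs starting at positions 71, 79, 117.
SalI cuts at 3 sites.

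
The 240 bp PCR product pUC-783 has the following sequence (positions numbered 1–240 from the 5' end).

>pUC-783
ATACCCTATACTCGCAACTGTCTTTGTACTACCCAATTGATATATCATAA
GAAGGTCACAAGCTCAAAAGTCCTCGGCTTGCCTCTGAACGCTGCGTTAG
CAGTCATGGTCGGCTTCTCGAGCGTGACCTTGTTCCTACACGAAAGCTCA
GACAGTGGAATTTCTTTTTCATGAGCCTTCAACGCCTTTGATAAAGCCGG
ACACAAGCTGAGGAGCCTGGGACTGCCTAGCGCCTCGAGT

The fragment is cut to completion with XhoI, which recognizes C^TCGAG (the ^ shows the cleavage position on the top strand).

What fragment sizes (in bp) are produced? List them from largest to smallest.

117, 117, 6 bp

XhoI sites (CTCGAG) start at positions 117, 234.
XhoI cuts after the first base of each site, so after positions 117, 234.
Linear molecule, 2 cuts → 3 fragments:
  1–117 → 117 bp
  118–234 → 117 bp
  235–240 → 6 bp
Sorted largest to smallest: 117, 117, 6 bp.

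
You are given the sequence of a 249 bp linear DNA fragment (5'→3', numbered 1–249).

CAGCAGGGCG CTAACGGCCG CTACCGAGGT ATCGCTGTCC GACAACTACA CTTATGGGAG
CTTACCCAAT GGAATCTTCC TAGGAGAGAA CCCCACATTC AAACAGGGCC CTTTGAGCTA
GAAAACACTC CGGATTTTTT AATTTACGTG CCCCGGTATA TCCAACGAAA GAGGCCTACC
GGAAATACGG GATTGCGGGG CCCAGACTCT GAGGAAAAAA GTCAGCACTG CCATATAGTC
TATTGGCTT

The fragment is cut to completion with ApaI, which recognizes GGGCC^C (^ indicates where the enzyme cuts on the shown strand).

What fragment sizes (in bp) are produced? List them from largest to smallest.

ApaI sites (GGGCCC) start at positions 106, 198.
ApaI cuts after base 5 of each site (before the last base), so after positions 110, 202.
Linear molecule, 2 cuts → 3 fragments:
  1–110 → 110 bp
  111–202 → 92 bp
  203–249 → 47 bp
Sorted largest to smallest: 110, 92, 47 bp.

110, 92, 47 bp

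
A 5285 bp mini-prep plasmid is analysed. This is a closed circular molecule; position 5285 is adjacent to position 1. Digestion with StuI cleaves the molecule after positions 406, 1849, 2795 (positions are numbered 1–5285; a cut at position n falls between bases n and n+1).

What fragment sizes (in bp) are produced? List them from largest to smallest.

2896, 1443, 946 bp

Circular molecule, 3 cuts → 3 fragments:
  1849 − 406 = 1443 bp
  2795 − 1849 = 946 bp
  wrap: 5285 − 2795 + 406 = 2896 bp
Sorted largest to smallest: 2896, 1443, 946 bp.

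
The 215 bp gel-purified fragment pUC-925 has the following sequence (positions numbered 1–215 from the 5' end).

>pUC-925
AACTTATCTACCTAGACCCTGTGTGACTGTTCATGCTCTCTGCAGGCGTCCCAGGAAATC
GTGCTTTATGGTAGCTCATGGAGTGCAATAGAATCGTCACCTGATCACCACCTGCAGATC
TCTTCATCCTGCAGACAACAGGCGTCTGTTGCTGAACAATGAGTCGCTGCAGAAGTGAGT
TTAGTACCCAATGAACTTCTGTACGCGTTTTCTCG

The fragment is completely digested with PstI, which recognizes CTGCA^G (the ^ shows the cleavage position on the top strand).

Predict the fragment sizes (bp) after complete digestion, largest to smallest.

PstI sites (CTGCAG) start at positions 40, 112, 129, 167.
PstI cuts after base 5 of each site (before the last base), so after positions 44, 116, 133, 171.
Linear molecule, 4 cuts → 5 fragments:
  1–44 → 44 bp
  45–116 → 72 bp
  117–133 → 17 bp
  134–171 → 38 bp
  172–215 → 44 bp
Sorted largest to smallest: 72, 44, 44, 38, 17 bp.

72, 44, 44, 38, 17 bp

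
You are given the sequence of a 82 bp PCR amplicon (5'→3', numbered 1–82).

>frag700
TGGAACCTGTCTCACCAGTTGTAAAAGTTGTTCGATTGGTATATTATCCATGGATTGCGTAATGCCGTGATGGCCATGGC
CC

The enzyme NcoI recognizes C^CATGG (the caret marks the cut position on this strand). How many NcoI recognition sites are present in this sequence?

2

CCATGG occurs starting at positions 48, 74.
NcoI cuts at 2 sites.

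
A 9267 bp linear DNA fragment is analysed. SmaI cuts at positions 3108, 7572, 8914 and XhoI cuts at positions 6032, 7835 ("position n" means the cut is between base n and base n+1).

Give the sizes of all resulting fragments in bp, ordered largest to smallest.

Combined cut positions (sorted): 3108, 6032, 7572, 7835, 8914.
Linear molecule, 5 cuts → 6 fragments:
  3108 − 0 = 3108 bp
  6032 − 3108 = 2924 bp
  7572 − 6032 = 1540 bp
  7835 − 7572 = 263 bp
  8914 − 7835 = 1079 bp
  9267 − 8914 = 353 bp
Sorted largest to smallest: 3108, 2924, 1540, 1079, 353, 263 bp.

3108, 2924, 1540, 1079, 353, 263 bp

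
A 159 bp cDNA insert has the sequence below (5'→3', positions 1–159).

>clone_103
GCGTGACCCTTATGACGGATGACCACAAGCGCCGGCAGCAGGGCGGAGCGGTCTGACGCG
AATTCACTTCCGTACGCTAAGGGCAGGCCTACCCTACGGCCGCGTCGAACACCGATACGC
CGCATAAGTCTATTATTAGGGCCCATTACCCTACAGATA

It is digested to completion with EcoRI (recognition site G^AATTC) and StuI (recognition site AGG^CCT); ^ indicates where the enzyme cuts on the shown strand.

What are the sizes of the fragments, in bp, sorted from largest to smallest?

The EcoRI site (GAATTC) starts at position 60.
EcoRI cuts after the first base of each site, so after position 60.
The StuI site (AGGCCT) starts at position 85.
StuI cuts after base 3 of each site, so after position 87.
Combined cut positions: 60, 87.
Linear molecule, 2 cuts → 3 fragments:
  1–60 → 60 bp
  61–87 → 27 bp
  88–159 → 72 bp
Sorted largest to smallest: 72, 60, 27 bp.

72, 60, 27 bp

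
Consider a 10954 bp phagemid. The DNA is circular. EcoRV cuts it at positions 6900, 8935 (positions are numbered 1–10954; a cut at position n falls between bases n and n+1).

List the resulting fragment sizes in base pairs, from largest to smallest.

8919, 2035 bp

Circular molecule, 2 cuts → 2 fragments:
  8935 − 6900 = 2035 bp
  wrap: 10954 − 8935 + 6900 = 8919 bp
Sorted largest to smallest: 8919, 2035 bp.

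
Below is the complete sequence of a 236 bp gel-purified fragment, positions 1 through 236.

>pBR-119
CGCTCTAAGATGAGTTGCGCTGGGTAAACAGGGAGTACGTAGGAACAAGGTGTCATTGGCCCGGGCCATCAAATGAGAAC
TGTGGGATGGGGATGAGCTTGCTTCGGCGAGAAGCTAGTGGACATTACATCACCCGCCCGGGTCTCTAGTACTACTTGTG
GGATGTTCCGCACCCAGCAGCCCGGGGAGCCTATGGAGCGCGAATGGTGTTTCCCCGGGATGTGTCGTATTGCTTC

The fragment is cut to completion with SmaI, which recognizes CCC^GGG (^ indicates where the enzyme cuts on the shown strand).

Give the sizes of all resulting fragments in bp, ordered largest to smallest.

77, 62, 44, 33, 20 bp

SmaI sites (CCCGGG) start at positions 60, 137, 181, 214.
SmaI cuts after base 3 of each site, so after positions 62, 139, 183, 216.
Linear molecule, 4 cuts → 5 fragments:
  1–62 → 62 bp
  63–139 → 77 bp
  140–183 → 44 bp
  184–216 → 33 bp
  217–236 → 20 bp
Sorted largest to smallest: 77, 62, 44, 33, 20 bp.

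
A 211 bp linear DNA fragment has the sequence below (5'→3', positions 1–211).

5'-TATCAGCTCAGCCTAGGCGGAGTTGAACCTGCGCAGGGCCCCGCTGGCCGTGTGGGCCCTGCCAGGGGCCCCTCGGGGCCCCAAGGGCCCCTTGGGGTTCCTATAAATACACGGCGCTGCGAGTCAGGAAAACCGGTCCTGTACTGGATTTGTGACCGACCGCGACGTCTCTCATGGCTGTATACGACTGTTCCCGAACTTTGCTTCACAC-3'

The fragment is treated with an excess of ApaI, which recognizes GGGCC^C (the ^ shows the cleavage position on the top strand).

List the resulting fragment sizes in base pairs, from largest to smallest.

ApaI sites (GGGCCC) start at positions 36, 54, 66, 76, 85.
ApaI cuts after base 5 of each site (before the last base), so after positions 40, 58, 70, 80, 89.
Linear molecule, 5 cuts → 6 fragments:
  1–40 → 40 bp
  41–58 → 18 bp
  59–70 → 12 bp
  71–80 → 10 bp
  81–89 → 9 bp
  90–211 → 122 bp
Sorted largest to smallest: 122, 40, 18, 12, 10, 9 bp.

122, 40, 18, 12, 10, 9 bp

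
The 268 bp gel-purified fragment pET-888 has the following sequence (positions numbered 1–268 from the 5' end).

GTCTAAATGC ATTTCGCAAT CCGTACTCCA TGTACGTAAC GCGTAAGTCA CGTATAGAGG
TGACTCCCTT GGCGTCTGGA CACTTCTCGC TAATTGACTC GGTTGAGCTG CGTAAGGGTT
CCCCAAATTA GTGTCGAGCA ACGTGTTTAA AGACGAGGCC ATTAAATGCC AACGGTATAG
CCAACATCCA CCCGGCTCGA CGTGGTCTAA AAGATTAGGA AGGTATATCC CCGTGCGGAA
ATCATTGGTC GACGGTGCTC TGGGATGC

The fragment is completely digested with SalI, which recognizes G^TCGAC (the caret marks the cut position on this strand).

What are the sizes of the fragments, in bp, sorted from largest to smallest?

The SalI site (GTCGAC) starts at position 248.
SalI cuts after the first base of each site, so after position 248.
Linear molecule, 1 cut → 2 fragments:
  1–248 → 248 bp
  249–268 → 20 bp
Sorted largest to smallest: 248, 20 bp.

248, 20 bp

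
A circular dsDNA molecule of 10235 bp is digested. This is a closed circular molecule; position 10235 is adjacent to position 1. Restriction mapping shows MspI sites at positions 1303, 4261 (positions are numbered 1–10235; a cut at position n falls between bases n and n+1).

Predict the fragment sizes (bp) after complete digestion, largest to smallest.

7277, 2958 bp

Circular molecule, 2 cuts → 2 fragments:
  4261 − 1303 = 2958 bp
  wrap: 10235 − 4261 + 1303 = 7277 bp
Sorted largest to smallest: 7277, 2958 bp.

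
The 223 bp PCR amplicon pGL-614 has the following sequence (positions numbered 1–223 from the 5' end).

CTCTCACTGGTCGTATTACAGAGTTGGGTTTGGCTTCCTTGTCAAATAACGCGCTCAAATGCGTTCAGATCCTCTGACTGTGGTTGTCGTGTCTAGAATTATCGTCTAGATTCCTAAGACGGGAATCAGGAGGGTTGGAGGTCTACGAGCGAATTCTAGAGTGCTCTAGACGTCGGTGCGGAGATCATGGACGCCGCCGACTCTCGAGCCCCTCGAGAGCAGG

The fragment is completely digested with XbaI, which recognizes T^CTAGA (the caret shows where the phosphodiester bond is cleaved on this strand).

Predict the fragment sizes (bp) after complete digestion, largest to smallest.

92, 58, 50, 13, 10 bp

XbaI sites (TCTAGA) start at positions 92, 105, 155, 165.
XbaI cuts after the first base of each site, so after positions 92, 105, 155, 165.
Linear molecule, 4 cuts → 5 fragments:
  1–92 → 92 bp
  93–105 → 13 bp
  106–155 → 50 bp
  156–165 → 10 bp
  166–223 → 58 bp
Sorted largest to smallest: 92, 58, 50, 13, 10 bp.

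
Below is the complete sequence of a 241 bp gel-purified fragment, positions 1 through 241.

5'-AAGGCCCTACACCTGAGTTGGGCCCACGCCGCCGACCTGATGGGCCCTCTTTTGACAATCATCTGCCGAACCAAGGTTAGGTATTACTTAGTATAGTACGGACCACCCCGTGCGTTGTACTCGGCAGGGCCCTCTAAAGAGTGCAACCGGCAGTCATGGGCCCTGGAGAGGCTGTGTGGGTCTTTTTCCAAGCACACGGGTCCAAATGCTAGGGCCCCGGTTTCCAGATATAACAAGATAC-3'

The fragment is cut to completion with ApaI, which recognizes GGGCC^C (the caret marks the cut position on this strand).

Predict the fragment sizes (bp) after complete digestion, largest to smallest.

ApaI sites (GGGCCC) start at positions 20, 42, 127, 158, 212.
ApaI cuts after base 5 of each site (before the last base), so after positions 24, 46, 131, 162, 216.
Linear molecule, 5 cuts → 6 fragments:
  1–24 → 24 bp
  25–46 → 22 bp
  47–131 → 85 bp
  132–162 → 31 bp
  163–216 → 54 bp
  217–241 → 25 bp
Sorted largest to smallest: 85, 54, 31, 25, 24, 22 bp.

85, 54, 31, 25, 24, 22 bp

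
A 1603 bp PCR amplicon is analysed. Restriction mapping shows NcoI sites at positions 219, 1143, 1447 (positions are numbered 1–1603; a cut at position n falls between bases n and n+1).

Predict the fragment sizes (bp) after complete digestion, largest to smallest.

924, 304, 219, 156 bp

Linear molecule, 3 cuts → 4 fragments:
  219 − 0 = 219 bp
  1143 − 219 = 924 bp
  1447 − 1143 = 304 bp
  1603 − 1447 = 156 bp
Sorted largest to smallest: 924, 304, 219, 156 bp.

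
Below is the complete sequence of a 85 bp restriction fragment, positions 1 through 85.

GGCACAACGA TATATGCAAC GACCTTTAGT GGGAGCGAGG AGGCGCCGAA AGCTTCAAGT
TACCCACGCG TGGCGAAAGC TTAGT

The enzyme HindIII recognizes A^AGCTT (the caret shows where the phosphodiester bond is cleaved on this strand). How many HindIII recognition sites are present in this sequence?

AAGCTT occurs starting at positions 50, 77.
HindIII cuts at 2 sites.

2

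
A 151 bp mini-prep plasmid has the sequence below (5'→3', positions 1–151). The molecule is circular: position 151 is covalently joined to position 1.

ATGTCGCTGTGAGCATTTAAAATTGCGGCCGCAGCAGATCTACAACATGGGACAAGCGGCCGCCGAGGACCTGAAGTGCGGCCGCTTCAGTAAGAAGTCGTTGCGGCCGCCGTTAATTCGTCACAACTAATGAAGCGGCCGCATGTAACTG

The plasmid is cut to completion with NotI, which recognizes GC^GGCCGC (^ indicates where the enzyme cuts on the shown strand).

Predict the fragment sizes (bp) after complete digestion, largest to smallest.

NotI sites (GCGGCCGC) start at positions 25, 56, 78, 103, 135.
NotI cuts after base 2 of each site, so after positions 26, 57, 79, 104, 136.
Circular molecule, 5 cuts → 5 fragments:
  27–57 → 31 bp
  58–79 → 22 bp
  80–104 → 25 bp
  105–136 → 32 bp
  137–151 then 1–26 → 15 + 26 = 41 bp
Sorted largest to smallest: 41, 32, 31, 25, 22 bp.

41, 32, 31, 25, 22 bp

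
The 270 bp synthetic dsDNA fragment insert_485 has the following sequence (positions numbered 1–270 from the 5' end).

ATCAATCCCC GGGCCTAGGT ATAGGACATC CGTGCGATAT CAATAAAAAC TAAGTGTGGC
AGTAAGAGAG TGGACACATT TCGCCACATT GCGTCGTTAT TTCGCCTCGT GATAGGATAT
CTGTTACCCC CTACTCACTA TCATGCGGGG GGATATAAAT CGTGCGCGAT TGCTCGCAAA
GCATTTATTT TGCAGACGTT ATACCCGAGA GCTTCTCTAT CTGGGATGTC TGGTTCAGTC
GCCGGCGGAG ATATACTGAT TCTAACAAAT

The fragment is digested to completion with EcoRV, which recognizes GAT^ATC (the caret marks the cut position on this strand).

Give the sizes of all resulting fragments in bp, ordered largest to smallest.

EcoRV sites (GATATC) start at positions 36, 116.
EcoRV cuts after base 3 of each site, so after positions 38, 118.
Linear molecule, 2 cuts → 3 fragments:
  1–38 → 38 bp
  39–118 → 80 bp
  119–270 → 152 bp
Sorted largest to smallest: 152, 80, 38 bp.

152, 80, 38 bp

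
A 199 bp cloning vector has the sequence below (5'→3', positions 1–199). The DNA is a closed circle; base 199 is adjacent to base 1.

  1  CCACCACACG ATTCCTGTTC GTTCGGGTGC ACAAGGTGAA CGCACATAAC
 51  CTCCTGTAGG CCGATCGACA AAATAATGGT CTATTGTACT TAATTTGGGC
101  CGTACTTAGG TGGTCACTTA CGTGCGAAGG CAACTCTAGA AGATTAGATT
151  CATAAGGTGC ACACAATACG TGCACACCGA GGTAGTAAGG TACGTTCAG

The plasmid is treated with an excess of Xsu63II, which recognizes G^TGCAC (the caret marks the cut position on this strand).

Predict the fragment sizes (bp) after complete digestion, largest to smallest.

130, 56, 13 bp

Xsu63II sites (GTGCAC) start at positions 27, 157, 170.
Xsu63II cuts after the first base of each site, so after positions 27, 157, 170.
Circular molecule, 3 cuts → 3 fragments:
  28–157 → 130 bp
  158–170 → 13 bp
  171–199 then 1–27 → 29 + 27 = 56 bp
Sorted largest to smallest: 130, 56, 13 bp.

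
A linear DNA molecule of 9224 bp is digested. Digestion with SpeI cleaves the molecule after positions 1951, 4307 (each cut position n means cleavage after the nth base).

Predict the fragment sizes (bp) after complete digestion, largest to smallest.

Linear molecule, 2 cuts → 3 fragments:
  1951 − 0 = 1951 bp
  4307 − 1951 = 2356 bp
  9224 − 4307 = 4917 bp
Sorted largest to smallest: 4917, 2356, 1951 bp.

4917, 2356, 1951 bp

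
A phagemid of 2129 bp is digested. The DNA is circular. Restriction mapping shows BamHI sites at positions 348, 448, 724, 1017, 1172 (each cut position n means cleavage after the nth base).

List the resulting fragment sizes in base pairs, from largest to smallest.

1305, 293, 276, 155, 100 bp

Circular molecule, 5 cuts → 5 fragments:
  448 − 348 = 100 bp
  724 − 448 = 276 bp
  1017 − 724 = 293 bp
  1172 − 1017 = 155 bp
  wrap: 2129 − 1172 + 348 = 1305 bp
Sorted largest to smallest: 1305, 293, 276, 155, 100 bp.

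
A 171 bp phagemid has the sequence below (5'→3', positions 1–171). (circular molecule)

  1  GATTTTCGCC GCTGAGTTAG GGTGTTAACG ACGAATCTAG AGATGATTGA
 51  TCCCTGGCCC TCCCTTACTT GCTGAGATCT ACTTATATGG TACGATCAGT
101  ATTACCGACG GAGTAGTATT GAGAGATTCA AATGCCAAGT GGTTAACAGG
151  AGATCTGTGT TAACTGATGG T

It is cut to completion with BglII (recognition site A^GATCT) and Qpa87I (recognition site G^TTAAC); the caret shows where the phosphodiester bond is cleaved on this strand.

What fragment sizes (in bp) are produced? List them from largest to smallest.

BglII sites (AGATCT) start at positions 75, 151.
BglII cuts after the first base of each site, so after positions 75, 151.
Qpa87I sites (GTTAAC) start at positions 24, 142, 159.
Qpa87I cuts after the first base of each site, so after positions 24, 142, 159.
Combined cut positions: 24, 75, 142, 151, 159.
Circular molecule, 5 cuts → 5 fragments:
  25–75 → 51 bp
  76–142 → 67 bp
  143–151 → 9 bp
  152–159 → 8 bp
  160–171 then 1–24 → 12 + 24 = 36 bp
Sorted largest to smallest: 67, 51, 36, 9, 8 bp.

67, 51, 36, 9, 8 bp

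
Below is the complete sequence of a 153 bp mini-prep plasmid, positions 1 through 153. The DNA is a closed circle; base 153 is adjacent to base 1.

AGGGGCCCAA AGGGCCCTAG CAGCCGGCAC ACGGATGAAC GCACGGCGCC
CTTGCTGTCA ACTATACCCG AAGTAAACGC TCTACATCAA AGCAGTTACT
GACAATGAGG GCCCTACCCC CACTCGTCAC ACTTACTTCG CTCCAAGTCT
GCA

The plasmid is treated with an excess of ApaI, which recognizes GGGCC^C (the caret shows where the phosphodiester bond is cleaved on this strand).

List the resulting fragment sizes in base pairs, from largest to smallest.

97, 47, 9 bp

ApaI sites (GGGCCC) start at positions 3, 12, 109.
ApaI cuts after base 5 of each site (before the last base), so after positions 7, 16, 113.
Circular molecule, 3 cuts → 3 fragments:
  8–16 → 9 bp
  17–113 → 97 bp
  114–153 then 1–7 → 40 + 7 = 47 bp
Sorted largest to smallest: 97, 47, 9 bp.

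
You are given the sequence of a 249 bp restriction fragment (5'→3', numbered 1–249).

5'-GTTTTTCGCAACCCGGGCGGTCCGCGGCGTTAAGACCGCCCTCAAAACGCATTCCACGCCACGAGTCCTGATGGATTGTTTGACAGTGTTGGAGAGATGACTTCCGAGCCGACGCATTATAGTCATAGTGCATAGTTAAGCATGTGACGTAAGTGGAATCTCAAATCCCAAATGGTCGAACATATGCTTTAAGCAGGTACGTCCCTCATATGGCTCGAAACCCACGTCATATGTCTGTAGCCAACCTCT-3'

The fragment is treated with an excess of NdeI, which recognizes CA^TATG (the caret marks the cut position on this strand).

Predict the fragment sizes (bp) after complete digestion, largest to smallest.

182, 26, 21, 20 bp

NdeI sites (CATATG) start at positions 181, 207, 228.
NdeI cuts after base 2 of each site, so after positions 182, 208, 229.
Linear molecule, 3 cuts → 4 fragments:
  1–182 → 182 bp
  183–208 → 26 bp
  209–229 → 21 bp
  230–249 → 20 bp
Sorted largest to smallest: 182, 26, 21, 20 bp.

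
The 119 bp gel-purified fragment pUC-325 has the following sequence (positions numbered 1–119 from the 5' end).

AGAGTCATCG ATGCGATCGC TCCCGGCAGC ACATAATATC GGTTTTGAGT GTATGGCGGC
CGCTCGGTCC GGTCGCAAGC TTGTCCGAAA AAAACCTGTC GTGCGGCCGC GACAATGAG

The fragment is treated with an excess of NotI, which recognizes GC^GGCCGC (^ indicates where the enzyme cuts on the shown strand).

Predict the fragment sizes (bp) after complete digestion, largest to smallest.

NotI sites (GCGGCCGC) start at positions 56, 103.
NotI cuts after base 2 of each site, so after positions 57, 104.
Linear molecule, 2 cuts → 3 fragments:
  1–57 → 57 bp
  58–104 → 47 bp
  105–119 → 15 bp
Sorted largest to smallest: 57, 47, 15 bp.

57, 47, 15 bp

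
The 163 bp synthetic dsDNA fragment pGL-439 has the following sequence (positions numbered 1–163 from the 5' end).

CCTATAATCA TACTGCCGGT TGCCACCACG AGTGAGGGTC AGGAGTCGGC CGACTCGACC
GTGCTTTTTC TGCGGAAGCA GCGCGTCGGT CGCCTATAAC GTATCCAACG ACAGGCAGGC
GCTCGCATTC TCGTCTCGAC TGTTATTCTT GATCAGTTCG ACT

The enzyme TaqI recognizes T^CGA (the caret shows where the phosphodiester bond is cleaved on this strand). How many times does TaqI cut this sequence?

3

TCGA occurs starting at positions 55, 136, 158.
TaqI cuts at 3 sites.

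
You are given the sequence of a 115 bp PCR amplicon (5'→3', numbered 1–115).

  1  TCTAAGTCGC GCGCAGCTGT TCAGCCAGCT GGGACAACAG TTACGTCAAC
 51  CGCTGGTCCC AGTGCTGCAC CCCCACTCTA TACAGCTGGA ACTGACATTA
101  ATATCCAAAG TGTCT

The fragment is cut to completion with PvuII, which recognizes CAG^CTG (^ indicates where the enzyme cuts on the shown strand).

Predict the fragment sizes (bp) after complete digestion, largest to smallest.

57, 30, 16, 12 bp

PvuII sites (CAGCTG) start at positions 14, 26, 83.
PvuII cuts after base 3 of each site, so after positions 16, 28, 85.
Linear molecule, 3 cuts → 4 fragments:
  1–16 → 16 bp
  17–28 → 12 bp
  29–85 → 57 bp
  86–115 → 30 bp
Sorted largest to smallest: 57, 30, 16, 12 bp.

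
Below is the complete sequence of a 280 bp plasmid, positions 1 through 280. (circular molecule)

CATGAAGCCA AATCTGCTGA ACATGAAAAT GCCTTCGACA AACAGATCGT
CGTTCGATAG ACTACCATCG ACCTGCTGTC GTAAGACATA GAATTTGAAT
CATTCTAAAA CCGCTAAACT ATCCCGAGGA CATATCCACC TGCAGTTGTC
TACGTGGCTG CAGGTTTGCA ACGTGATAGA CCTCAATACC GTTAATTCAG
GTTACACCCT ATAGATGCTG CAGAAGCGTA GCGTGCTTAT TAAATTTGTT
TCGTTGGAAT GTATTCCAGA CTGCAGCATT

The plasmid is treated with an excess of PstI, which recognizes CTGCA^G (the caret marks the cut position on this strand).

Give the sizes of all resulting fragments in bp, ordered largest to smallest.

PstI sites (CTGCAG) start at positions 140, 158, 218, 271.
PstI cuts after base 5 of each site (before the last base), so after positions 144, 162, 222, 275.
Circular molecule, 4 cuts → 4 fragments:
  145–162 → 18 bp
  163–222 → 60 bp
  223–275 → 53 bp
  276–280 then 1–144 → 5 + 144 = 149 bp
Sorted largest to smallest: 149, 60, 53, 18 bp.

149, 60, 53, 18 bp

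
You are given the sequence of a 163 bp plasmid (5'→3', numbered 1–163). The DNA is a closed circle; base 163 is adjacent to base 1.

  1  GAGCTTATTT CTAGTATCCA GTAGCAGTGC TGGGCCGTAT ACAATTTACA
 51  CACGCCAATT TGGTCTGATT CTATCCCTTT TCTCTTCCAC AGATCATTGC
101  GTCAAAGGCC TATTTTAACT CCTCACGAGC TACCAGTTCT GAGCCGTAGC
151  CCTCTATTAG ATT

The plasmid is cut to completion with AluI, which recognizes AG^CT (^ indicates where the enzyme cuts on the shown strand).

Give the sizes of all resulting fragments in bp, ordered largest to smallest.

AluI sites (AGCT) start at positions 2, 128.
AluI cuts after base 2 of each site, so after positions 3, 129.
Circular molecule, 2 cuts → 2 fragments:
  4–129 → 126 bp
  130–163 then 1–3 → 34 + 3 = 37 bp
Sorted largest to smallest: 126, 37 bp.

126, 37 bp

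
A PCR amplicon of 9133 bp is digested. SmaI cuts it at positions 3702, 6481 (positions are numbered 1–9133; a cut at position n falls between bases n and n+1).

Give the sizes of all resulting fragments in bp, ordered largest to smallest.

3702, 2779, 2652 bp

Linear molecule, 2 cuts → 3 fragments:
  3702 − 0 = 3702 bp
  6481 − 3702 = 2779 bp
  9133 − 6481 = 2652 bp
Sorted largest to smallest: 3702, 2779, 2652 bp.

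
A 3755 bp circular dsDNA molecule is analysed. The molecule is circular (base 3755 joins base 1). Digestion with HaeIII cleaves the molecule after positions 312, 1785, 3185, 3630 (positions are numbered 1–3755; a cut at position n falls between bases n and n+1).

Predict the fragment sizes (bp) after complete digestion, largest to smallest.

1473, 1400, 445, 437 bp

Circular molecule, 4 cuts → 4 fragments:
  1785 − 312 = 1473 bp
  3185 − 1785 = 1400 bp
  3630 − 3185 = 445 bp
  wrap: 3755 − 3630 + 312 = 437 bp
Sorted largest to smallest: 1473, 1400, 445, 437 bp.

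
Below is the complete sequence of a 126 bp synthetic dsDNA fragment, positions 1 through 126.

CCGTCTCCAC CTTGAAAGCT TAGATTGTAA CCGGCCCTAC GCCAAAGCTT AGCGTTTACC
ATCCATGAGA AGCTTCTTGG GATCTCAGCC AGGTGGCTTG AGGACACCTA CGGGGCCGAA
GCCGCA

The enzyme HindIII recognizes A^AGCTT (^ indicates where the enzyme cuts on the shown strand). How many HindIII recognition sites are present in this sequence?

AAGCTT occurs starting at positions 16, 45, 70.
HindIII cuts at 3 sites.

3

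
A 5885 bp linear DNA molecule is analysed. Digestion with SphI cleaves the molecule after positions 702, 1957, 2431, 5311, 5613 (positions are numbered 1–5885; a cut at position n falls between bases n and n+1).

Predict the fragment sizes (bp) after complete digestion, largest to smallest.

2880, 1255, 702, 474, 302, 272 bp

Linear molecule, 5 cuts → 6 fragments:
  702 − 0 = 702 bp
  1957 − 702 = 1255 bp
  2431 − 1957 = 474 bp
  5311 − 2431 = 2880 bp
  5613 − 5311 = 302 bp
  5885 − 5613 = 272 bp
Sorted largest to smallest: 2880, 1255, 702, 474, 302, 272 bp.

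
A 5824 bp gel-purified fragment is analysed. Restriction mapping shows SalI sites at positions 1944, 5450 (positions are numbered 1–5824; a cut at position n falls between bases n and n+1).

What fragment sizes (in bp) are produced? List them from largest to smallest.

3506, 1944, 374 bp

Linear molecule, 2 cuts → 3 fragments:
  1944 − 0 = 1944 bp
  5450 − 1944 = 3506 bp
  5824 − 5450 = 374 bp
Sorted largest to smallest: 3506, 1944, 374 bp.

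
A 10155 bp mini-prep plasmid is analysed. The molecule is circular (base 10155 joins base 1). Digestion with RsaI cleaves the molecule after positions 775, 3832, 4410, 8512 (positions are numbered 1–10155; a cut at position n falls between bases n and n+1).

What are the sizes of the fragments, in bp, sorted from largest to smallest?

Circular molecule, 4 cuts → 4 fragments:
  3832 − 775 = 3057 bp
  4410 − 3832 = 578 bp
  8512 − 4410 = 4102 bp
  wrap: 10155 − 8512 + 775 = 2418 bp
Sorted largest to smallest: 4102, 3057, 2418, 578 bp.

4102, 3057, 2418, 578 bp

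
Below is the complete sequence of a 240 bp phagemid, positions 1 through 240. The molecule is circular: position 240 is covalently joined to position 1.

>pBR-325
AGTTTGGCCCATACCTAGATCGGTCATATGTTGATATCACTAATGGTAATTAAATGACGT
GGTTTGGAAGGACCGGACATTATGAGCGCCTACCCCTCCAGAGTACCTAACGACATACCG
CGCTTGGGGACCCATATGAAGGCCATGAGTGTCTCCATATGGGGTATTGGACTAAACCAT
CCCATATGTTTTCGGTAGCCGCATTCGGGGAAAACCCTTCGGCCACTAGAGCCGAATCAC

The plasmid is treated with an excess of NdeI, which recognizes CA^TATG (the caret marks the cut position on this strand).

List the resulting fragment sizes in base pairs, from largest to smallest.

NdeI sites (CATATG) start at positions 25, 133, 156, 183.
NdeI cuts after base 2 of each site, so after positions 26, 134, 157, 184.
Circular molecule, 4 cuts → 4 fragments:
  27–134 → 108 bp
  135–157 → 23 bp
  158–184 → 27 bp
  185–240 then 1–26 → 56 + 26 = 82 bp
Sorted largest to smallest: 108, 82, 27, 23 bp.

108, 82, 27, 23 bp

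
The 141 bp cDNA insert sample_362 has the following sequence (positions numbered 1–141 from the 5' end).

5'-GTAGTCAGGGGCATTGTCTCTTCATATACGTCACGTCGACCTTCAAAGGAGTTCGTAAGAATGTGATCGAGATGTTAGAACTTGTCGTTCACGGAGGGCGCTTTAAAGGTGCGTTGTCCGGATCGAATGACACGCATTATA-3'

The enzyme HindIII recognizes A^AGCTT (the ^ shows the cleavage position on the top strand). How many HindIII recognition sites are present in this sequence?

0

No occurrence of AAGCTT is present in the sequence.
HindIII does not cut: 0 sites.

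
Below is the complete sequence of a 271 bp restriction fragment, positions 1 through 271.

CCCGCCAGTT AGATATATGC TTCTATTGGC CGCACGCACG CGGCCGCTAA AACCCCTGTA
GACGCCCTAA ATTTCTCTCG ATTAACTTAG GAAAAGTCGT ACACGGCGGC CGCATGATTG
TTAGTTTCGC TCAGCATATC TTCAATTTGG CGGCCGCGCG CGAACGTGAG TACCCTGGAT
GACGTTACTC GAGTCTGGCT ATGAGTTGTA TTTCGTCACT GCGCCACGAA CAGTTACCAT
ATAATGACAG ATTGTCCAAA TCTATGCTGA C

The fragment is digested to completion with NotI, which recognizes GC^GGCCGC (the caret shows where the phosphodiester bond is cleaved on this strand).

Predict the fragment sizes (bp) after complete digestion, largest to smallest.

NotI sites (GCGGCCGC) start at positions 40, 106, 150.
NotI cuts after base 2 of each site, so after positions 41, 107, 151.
Linear molecule, 3 cuts → 4 fragments:
  1–41 → 41 bp
  42–107 → 66 bp
  108–151 → 44 bp
  152–271 → 120 bp
Sorted largest to smallest: 120, 66, 44, 41 bp.

120, 66, 44, 41 bp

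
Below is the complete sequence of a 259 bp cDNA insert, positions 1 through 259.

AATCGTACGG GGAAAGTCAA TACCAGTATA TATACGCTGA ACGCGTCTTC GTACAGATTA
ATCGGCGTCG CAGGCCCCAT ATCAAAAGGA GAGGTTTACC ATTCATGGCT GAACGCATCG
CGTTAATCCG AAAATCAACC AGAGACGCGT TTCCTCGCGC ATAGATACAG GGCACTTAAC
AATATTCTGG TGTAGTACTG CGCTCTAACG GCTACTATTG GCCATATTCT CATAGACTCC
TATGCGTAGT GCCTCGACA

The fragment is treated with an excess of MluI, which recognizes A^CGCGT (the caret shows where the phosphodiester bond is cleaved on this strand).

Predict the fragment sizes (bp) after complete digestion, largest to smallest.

114, 104, 41 bp

MluI sites (ACGCGT) start at positions 41, 145.
MluI cuts after the first base of each site, so after positions 41, 145.
Linear molecule, 2 cuts → 3 fragments:
  1–41 → 41 bp
  42–145 → 104 bp
  146–259 → 114 bp
Sorted largest to smallest: 114, 104, 41 bp.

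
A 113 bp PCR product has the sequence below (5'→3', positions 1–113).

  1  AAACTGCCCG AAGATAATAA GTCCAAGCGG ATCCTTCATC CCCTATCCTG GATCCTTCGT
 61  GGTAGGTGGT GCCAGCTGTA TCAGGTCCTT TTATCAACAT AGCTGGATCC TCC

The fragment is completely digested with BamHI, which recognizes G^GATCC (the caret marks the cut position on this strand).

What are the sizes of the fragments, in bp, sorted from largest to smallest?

55, 29, 21, 8 bp

BamHI sites (GGATCC) start at positions 29, 50, 105.
BamHI cuts after the first base of each site, so after positions 29, 50, 105.
Linear molecule, 3 cuts → 4 fragments:
  1–29 → 29 bp
  30–50 → 21 bp
  51–105 → 55 bp
  106–113 → 8 bp
Sorted largest to smallest: 55, 29, 21, 8 bp.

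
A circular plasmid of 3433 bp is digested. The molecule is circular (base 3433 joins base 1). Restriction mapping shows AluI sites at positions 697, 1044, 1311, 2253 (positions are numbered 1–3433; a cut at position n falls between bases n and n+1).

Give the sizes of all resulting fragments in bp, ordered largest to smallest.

Circular molecule, 4 cuts → 4 fragments:
  1044 − 697 = 347 bp
  1311 − 1044 = 267 bp
  2253 − 1311 = 942 bp
  wrap: 3433 − 2253 + 697 = 1877 bp
Sorted largest to smallest: 1877, 942, 347, 267 bp.

1877, 942, 347, 267 bp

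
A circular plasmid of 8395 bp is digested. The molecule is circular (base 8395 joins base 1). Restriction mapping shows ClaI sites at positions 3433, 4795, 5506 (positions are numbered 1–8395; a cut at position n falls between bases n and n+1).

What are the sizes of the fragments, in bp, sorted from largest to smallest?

6322, 1362, 711 bp

Circular molecule, 3 cuts → 3 fragments:
  4795 − 3433 = 1362 bp
  5506 − 4795 = 711 bp
  wrap: 8395 − 5506 + 3433 = 6322 bp
Sorted largest to smallest: 6322, 1362, 711 bp.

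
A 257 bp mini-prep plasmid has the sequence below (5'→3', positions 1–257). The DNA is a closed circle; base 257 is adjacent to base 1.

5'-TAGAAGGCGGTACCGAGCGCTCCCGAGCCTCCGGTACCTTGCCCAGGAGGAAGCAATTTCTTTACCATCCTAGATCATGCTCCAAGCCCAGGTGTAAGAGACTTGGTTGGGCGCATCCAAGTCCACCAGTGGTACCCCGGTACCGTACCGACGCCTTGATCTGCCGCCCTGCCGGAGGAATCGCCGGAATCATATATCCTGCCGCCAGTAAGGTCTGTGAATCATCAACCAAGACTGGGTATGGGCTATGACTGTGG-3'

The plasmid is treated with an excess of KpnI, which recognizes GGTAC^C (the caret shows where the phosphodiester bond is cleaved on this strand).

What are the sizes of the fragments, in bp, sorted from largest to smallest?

KpnI sites (GGTACC) start at positions 9, 33, 131, 139.
KpnI cuts after base 5 of each site (before the last base), so after positions 13, 37, 135, 143.
Circular molecule, 4 cuts → 4 fragments:
  14–37 → 24 bp
  38–135 → 98 bp
  136–143 → 8 bp
  144–257 then 1–13 → 114 + 13 = 127 bp
Sorted largest to smallest: 127, 98, 24, 8 bp.

127, 98, 24, 8 bp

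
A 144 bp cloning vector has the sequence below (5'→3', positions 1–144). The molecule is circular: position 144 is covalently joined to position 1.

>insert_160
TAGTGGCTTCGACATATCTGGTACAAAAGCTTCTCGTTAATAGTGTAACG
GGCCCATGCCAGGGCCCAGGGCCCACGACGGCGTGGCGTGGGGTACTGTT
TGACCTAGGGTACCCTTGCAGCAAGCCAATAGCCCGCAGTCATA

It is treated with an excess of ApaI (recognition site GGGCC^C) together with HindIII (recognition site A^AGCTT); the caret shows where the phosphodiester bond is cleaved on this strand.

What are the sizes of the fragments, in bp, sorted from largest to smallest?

ApaI sites (GGGCCC) start at positions 50, 62, 69.
ApaI cuts after base 5 of each site (before the last base), so after positions 54, 66, 73.
The HindIII site (AAGCTT) starts at position 27.
HindIII cuts after the first base of each site, so after position 27.
Combined cut positions: 27, 54, 66, 73.
Circular molecule, 4 cuts → 4 fragments:
  28–54 → 27 bp
  55–66 → 12 bp
  67–73 → 7 bp
  74–144 then 1–27 → 71 + 27 = 98 bp
Sorted largest to smallest: 98, 27, 12, 7 bp.

98, 27, 12, 7 bp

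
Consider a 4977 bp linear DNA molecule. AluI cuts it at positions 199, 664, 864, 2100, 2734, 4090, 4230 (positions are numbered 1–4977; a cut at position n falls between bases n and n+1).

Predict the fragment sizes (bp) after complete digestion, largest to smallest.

1356, 1236, 747, 634, 465, 200, 199, 140 bp

Linear molecule, 7 cuts → 8 fragments:
  199 − 0 = 199 bp
  664 − 199 = 465 bp
  864 − 664 = 200 bp
  2100 − 864 = 1236 bp
  2734 − 2100 = 634 bp
  4090 − 2734 = 1356 bp
  4230 − 4090 = 140 bp
  4977 − 4230 = 747 bp
Sorted largest to smallest: 1356, 1236, 747, 634, 465, 200, 199, 140 bp.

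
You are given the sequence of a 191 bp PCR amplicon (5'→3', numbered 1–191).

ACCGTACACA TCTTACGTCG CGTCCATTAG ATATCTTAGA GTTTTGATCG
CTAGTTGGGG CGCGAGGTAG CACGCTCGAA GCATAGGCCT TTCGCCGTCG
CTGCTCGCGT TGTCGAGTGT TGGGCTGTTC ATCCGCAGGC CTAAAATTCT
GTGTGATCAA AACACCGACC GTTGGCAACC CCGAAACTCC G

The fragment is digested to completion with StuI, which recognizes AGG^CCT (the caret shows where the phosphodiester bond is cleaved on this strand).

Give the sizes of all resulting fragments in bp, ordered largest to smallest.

StuI sites (AGGCCT) start at positions 85, 137.
StuI cuts after base 3 of each site, so after positions 87, 139.
Linear molecule, 2 cuts → 3 fragments:
  1–87 → 87 bp
  88–139 → 52 bp
  140–191 → 52 bp
Sorted largest to smallest: 87, 52, 52 bp.

87, 52, 52 bp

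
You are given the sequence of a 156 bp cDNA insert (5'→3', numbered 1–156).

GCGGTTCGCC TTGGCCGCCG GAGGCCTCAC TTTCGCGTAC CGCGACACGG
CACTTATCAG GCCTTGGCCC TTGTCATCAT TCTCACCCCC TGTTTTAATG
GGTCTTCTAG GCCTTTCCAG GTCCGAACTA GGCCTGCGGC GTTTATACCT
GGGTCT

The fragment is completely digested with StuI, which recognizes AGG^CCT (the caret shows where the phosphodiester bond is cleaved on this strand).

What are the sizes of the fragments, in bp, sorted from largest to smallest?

50, 37, 24, 24, 21 bp

StuI sites (AGGCCT) start at positions 22, 59, 109, 130.
StuI cuts after base 3 of each site, so after positions 24, 61, 111, 132.
Linear molecule, 4 cuts → 5 fragments:
  1–24 → 24 bp
  25–61 → 37 bp
  62–111 → 50 bp
  112–132 → 21 bp
  133–156 → 24 bp
Sorted largest to smallest: 50, 37, 24, 24, 21 bp.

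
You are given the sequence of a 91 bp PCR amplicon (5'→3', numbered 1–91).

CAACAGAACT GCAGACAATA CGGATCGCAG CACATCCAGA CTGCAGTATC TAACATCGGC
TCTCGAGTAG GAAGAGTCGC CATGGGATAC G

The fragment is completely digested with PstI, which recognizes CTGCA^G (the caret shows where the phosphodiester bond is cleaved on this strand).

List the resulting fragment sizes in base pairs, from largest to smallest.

PstI sites (CTGCAG) start at positions 9, 41.
PstI cuts after base 5 of each site (before the last base), so after positions 13, 45.
Linear molecule, 2 cuts → 3 fragments:
  1–13 → 13 bp
  14–45 → 32 bp
  46–91 → 46 bp
Sorted largest to smallest: 46, 32, 13 bp.

46, 32, 13 bp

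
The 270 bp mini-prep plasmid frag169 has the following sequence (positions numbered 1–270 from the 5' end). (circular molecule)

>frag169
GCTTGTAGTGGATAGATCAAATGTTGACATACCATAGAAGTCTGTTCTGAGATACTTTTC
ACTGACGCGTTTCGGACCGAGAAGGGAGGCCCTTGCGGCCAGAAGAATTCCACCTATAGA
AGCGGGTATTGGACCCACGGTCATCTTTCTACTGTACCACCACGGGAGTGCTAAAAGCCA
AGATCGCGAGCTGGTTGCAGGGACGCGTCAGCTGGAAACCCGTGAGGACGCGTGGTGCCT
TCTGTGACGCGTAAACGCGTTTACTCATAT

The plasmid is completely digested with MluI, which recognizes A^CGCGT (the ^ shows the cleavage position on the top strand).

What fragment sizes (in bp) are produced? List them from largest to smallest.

138, 80, 25, 19, 8 bp

MluI sites (ACGCGT) start at positions 65, 203, 228, 247, 255.
MluI cuts after the first base of each site, so after positions 65, 203, 228, 247, 255.
Circular molecule, 5 cuts → 5 fragments:
  66–203 → 138 bp
  204–228 → 25 bp
  229–247 → 19 bp
  248–255 → 8 bp
  256–270 then 1–65 → 15 + 65 = 80 bp
Sorted largest to smallest: 138, 80, 25, 19, 8 bp.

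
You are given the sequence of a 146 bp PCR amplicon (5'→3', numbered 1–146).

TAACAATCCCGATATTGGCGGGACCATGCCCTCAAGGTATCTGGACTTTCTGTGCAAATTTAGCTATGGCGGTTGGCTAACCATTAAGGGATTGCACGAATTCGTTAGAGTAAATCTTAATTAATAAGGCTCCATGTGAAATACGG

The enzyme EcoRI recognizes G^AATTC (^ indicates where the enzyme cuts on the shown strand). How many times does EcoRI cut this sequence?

1

GAATTC occurs starting at position 98.
EcoRI cuts at 1 site.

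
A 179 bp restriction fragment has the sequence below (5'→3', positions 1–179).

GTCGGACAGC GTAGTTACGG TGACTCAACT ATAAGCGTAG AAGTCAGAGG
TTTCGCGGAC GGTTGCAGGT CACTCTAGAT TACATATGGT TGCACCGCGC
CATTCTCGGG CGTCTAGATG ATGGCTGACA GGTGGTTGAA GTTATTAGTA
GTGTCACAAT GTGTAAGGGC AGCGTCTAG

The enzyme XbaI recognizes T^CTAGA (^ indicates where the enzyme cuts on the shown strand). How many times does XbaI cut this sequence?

2

TCTAGA occurs starting at positions 74, 113.
XbaI cuts at 2 sites.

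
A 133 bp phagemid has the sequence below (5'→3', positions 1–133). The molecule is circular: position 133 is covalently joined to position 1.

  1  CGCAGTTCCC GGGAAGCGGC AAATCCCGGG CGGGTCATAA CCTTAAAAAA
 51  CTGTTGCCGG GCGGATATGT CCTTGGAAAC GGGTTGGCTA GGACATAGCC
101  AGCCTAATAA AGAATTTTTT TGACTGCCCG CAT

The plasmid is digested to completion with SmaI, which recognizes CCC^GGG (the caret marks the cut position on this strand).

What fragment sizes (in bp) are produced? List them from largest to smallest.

116, 17 bp

SmaI sites (CCCGGG) start at positions 8, 25.
SmaI cuts after base 3 of each site, so after positions 10, 27.
Circular molecule, 2 cuts → 2 fragments:
  11–27 → 17 bp
  28–133 then 1–10 → 106 + 10 = 116 bp
Sorted largest to smallest: 116, 17 bp.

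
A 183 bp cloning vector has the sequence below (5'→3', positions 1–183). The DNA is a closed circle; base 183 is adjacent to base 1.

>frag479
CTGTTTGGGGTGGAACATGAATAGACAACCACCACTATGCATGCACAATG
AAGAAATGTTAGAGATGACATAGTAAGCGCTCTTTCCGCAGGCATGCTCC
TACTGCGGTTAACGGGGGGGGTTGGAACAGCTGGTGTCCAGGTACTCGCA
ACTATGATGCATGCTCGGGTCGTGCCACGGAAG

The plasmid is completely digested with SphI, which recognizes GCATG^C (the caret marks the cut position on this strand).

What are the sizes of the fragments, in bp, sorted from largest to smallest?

67, 63, 53 bp

SphI sites (GCATGC) start at positions 39, 92, 159.
SphI cuts after base 5 of each site (before the last base), so after positions 43, 96, 163.
Circular molecule, 3 cuts → 3 fragments:
  44–96 → 53 bp
  97–163 → 67 bp
  164–183 then 1–43 → 20 + 43 = 63 bp
Sorted largest to smallest: 67, 63, 53 bp.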